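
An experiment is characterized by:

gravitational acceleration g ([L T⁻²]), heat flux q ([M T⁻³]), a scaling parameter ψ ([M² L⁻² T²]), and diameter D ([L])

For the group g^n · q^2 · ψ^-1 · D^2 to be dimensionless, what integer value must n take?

-4

Balance the L exponent: (1)·n from g, plus 2·(0) − (-2) + 2·(1) = 4 from the rest, must sum to zero.
n + 4 = 0, so n = -4.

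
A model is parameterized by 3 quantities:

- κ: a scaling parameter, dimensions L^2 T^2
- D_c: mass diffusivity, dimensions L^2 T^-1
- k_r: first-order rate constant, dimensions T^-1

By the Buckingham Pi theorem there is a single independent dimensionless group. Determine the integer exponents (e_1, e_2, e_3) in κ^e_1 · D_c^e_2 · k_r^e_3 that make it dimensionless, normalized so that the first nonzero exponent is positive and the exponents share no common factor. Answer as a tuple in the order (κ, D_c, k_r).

(1, -1, 3)

L: e_1·(2) + e_2·(2) + e_3·(0) = 0
T: e_1·(2) + e_2·(-1) + e_3·(-1) = 0
Solving this homogeneous linear system for the smallest-integer solution (first nonzero entry positive) gives (1, -1, 3).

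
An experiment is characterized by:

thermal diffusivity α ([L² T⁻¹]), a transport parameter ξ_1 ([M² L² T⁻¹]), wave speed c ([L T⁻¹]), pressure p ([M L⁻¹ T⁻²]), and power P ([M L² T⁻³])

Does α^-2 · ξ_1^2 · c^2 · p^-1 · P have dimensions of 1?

Sum the exponent of each base dimension across the product:
  M: −2·[α]_M + 2·[ξ_1]_M + 2·[c]_M − [p]_M + [P]_M = −2·(0) + 2·(2) + 2·(0) − (1) + (1) = 4
  L: −2·[α]_L + 2·[ξ_1]_L + 2·[c]_L − [p]_L + [P]_L = −2·(2) + 2·(2) + 2·(1) − (-1) + (2) = 5
  T: −2·[α]_T + 2·[ξ_1]_T + 2·[c]_T − [p]_T + [P]_T = −2·(-1) + 2·(-1) + 2·(-1) − (-2) + (-3) = -3
Net dimensions [M⁴ L⁵ T⁻³] ≠ [1] — not dimensionless.

no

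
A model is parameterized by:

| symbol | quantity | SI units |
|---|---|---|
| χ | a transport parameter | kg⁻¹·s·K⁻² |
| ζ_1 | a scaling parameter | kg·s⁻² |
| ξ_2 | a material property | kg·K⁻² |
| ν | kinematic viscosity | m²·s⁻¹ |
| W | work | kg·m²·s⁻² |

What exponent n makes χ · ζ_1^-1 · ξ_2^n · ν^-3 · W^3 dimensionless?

-1

Balance the M exponent: (1)·n from ξ_2, plus (-1) − (1) − 3·(0) + 3·(1) = 1 from the rest, must sum to zero.
n + 1 = 0, so n = -1.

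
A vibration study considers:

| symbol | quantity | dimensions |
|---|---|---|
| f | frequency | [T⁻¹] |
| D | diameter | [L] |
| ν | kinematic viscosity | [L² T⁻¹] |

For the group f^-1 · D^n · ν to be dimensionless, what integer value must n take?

Balance the L exponent: (1)·n from D, plus −(0) + (2) = 2 from the rest, must sum to zero.
n + 2 = 0, so n = -2.

-2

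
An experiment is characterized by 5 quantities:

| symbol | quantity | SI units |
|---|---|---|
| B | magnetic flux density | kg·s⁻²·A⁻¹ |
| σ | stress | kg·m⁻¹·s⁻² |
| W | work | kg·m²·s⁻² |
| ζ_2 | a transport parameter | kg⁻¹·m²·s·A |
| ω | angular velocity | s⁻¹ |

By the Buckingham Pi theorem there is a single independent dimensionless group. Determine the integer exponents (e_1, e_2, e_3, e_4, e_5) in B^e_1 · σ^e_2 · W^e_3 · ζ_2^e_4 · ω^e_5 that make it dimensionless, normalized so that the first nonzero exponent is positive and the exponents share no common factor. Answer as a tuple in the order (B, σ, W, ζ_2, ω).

M: e_1·(1) + e_2·(1) + e_3·(1) + e_4·(-1) + e_5·(0) = 0
L: e_1·(0) + e_2·(-1) + e_3·(2) + e_4·(2) + e_5·(0) = 0
T: e_1·(-2) + e_2·(-2) + e_3·(-2) + e_4·(1) + e_5·(-1) = 0
I: e_1·(-1) + e_2·(0) + e_3·(0) + e_4·(1) + e_5·(0) = 0
Solving this homogeneous linear system for the smallest-integer solution (first nonzero entry positive) gives (3, 2, -2, 3, -3).

(3, 2, -2, 3, -3)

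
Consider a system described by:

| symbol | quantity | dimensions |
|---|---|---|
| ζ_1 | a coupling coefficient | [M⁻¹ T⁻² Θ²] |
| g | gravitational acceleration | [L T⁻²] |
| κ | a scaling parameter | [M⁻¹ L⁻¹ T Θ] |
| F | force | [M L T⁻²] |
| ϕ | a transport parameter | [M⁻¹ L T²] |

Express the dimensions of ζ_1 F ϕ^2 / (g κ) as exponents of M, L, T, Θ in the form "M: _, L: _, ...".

Collect each base-dimension exponent across the product:
  M: (-1) − (0) − (-1) + (1) + 2·(-1) = -1
  L: (0) − (1) − (-1) + (1) + 2·(1) = 3
  T: (-2) − (-2) − (1) + (-2) + 2·(2) = 1
  Θ: (2) − (0) − (1) + (0) + 2·(0) = 1
So the dimensions are [M⁻¹ L³ T Θ].

M: -1, L: 3, T: 1, Θ: 1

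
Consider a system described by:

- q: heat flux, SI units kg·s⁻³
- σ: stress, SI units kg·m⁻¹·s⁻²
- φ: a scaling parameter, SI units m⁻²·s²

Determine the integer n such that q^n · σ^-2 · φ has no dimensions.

Balance the M exponent: (1)·n from q, plus −2·(1) + (0) = -2 from the rest, must sum to zero.
n − 2 = 0, so n = 2.

2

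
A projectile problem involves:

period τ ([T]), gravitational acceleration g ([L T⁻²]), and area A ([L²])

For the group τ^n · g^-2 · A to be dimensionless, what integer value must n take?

Balance the T exponent: (1)·n from τ, plus −2·(-2) + (0) = 4 from the rest, must sum to zero.
n + 4 = 0, so n = -4.

-4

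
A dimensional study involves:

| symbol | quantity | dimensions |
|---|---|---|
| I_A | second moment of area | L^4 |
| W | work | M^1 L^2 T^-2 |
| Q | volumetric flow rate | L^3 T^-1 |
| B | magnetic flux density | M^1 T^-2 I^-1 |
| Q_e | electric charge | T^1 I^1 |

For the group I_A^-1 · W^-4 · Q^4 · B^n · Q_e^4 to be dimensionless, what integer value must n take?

4

Balance the M exponent: (1)·n from B, plus −(0) − 4·(1) + 4·(0) + 4·(0) = -4 from the rest, must sum to zero.
n − 4 = 0, so n = 4.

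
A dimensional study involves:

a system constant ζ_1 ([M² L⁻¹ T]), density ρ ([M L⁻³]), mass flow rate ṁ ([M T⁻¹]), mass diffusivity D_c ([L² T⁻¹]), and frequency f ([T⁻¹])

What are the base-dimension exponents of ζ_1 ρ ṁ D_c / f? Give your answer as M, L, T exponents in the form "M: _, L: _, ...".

M: 4, L: -2, T: 0

Collect each base-dimension exponent across the product:
  M: (2) + (1) + (1) + (0) − (0) = 4
  L: (-1) + (-3) + (0) + (2) − (0) = -2
  T: (1) + (0) + (-1) + (-1) − (-1) = 0
So the dimensions are [M⁴ L⁻²].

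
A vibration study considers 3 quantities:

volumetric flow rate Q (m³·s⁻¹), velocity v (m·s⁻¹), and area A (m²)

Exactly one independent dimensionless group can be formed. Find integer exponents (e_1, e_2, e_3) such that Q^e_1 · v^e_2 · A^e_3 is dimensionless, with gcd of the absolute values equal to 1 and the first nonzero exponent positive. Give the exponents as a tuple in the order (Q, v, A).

L: e_1·(3) + e_2·(1) + e_3·(2) = 0
T: e_1·(-1) + e_2·(-1) + e_3·(0) = 0
Solving this homogeneous linear system for the smallest-integer solution (first nonzero entry positive) gives (1, -1, -1).

(1, -1, -1)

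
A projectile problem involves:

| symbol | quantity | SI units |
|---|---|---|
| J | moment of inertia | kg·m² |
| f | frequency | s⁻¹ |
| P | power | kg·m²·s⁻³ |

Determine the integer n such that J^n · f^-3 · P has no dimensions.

-1

Balance the M exponent: (1)·n from J, plus −3·(0) + (1) = 1 from the rest, must sum to zero.
n + 1 = 0, so n = -1.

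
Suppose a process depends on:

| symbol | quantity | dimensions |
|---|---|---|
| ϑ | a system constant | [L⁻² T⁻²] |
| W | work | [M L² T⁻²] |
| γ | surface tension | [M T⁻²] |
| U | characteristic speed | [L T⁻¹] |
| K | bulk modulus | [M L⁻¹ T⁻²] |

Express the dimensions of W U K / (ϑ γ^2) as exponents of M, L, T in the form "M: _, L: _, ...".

M: 0, L: 4, T: 1

Collect each base-dimension exponent across the product:
  M: −(0) + (1) − 2·(1) + (0) + (1) = 0
  L: −(-2) + (2) − 2·(0) + (1) + (-1) = 4
  T: −(-2) + (-2) − 2·(-2) + (-1) + (-2) = 1
So the dimensions are [L⁴ T].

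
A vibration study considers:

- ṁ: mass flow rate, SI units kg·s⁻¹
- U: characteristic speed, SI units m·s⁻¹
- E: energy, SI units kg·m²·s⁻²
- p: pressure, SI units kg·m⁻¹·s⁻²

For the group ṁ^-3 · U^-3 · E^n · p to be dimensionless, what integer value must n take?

Balance the M exponent: (1)·n from E, plus −3·(1) − 3·(0) + (1) = -2 from the rest, must sum to zero.
n − 2 = 0, so n = 2.

2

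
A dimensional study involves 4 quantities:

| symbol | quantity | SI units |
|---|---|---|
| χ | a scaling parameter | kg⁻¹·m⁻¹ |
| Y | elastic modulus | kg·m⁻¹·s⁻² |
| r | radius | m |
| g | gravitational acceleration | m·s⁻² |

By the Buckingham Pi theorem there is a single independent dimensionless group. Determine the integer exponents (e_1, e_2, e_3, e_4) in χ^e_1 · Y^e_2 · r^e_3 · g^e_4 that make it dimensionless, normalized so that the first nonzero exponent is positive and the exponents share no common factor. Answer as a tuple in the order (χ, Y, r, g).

M: e_1·(-1) + e_2·(1) + e_3·(0) + e_4·(0) = 0
L: e_1·(-1) + e_2·(-1) + e_3·(1) + e_4·(1) = 0
T: e_1·(0) + e_2·(-2) + e_3·(0) + e_4·(-2) = 0
Solving this homogeneous linear system for the smallest-integer solution (first nonzero entry positive) gives (1, 1, 3, -1).

(1, 1, 3, -1)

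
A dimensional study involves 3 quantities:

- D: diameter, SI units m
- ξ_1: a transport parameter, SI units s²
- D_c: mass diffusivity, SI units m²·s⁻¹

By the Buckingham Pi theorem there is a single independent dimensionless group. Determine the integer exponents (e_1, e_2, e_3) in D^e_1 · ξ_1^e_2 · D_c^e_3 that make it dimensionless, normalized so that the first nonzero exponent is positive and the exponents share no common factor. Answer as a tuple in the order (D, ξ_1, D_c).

L: e_1·(1) + e_2·(0) + e_3·(2) = 0
T: e_1·(0) + e_2·(2) + e_3·(-1) = 0
Solving this homogeneous linear system for the smallest-integer solution (first nonzero entry positive) gives (4, -1, -2).

(4, -1, -2)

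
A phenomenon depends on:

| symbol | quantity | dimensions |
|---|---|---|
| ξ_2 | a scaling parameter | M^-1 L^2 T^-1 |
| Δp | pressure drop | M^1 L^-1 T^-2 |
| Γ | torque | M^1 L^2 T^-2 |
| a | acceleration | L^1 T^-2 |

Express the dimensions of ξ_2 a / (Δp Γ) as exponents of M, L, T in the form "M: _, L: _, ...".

Collect each base-dimension exponent across the product:
  M: (-1) − (1) − (1) + (0) = -3
  L: (2) − (-1) − (2) + (1) = 2
  T: (-1) − (-2) − (-2) + (-2) = 1
So the dimensions are [M⁻³ L² T].

M: -3, L: 2, T: 1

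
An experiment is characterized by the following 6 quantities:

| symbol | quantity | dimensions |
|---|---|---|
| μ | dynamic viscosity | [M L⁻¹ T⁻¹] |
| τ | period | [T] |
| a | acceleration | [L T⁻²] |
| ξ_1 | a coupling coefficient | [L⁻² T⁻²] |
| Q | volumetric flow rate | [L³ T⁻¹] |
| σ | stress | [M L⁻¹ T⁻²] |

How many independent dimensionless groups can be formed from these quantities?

There are 6 variables and 3 base dimensions (M, L, T).
The dimension matrix has rank 3.
Independent dimensionless groups: 6 − 3 = 3.

3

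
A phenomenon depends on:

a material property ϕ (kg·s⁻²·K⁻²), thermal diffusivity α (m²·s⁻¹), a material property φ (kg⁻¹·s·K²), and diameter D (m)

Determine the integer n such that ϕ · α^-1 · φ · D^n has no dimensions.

Balance the L exponent: (1)·n from D, plus (0) − (2) + (0) = -2 from the rest, must sum to zero.
n − 2 = 0, so n = 2.

2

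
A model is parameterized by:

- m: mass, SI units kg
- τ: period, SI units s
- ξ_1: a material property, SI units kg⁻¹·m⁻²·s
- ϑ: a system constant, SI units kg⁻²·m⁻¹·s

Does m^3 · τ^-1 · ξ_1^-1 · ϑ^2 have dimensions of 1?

yes

Sum the exponent of each base dimension across the product:
  M: 3·[m]_M − [τ]_M − [ξ_1]_M + 2·[ϑ]_M = 3·(1) − (0) − (-1) + 2·(-2) = 0
  L: 3·[m]_L − [τ]_L − [ξ_1]_L + 2·[ϑ]_L = 3·(0) − (0) − (-2) + 2·(-1) = 0
  T: 3·[m]_T − [τ]_T − [ξ_1]_T + 2·[ϑ]_T = 3·(0) − (1) − (1) + 2·(1) = 0
All base exponents vanish — dimensionless.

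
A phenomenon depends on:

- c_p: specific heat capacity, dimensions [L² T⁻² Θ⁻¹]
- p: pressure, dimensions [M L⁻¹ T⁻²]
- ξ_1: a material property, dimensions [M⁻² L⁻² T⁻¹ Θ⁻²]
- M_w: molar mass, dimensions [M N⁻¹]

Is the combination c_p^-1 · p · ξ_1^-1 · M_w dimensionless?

Sum the exponent of each base dimension across the product:
  M: −[c_p]_M + [p]_M − [ξ_1]_M + [M_w]_M = −(0) + (1) − (-2) + (1) = 4
  L: −[c_p]_L + [p]_L − [ξ_1]_L + [M_w]_L = −(2) + (-1) − (-2) + (0) = -1
  T: −[c_p]_T + [p]_T − [ξ_1]_T + [M_w]_T = −(-2) + (-2) − (-1) + (0) = 1
  Θ: −[c_p]_Θ + [p]_Θ − [ξ_1]_Θ + [M_w]_Θ = −(-1) + (0) − (-2) + (0) = 3
  N: −[c_p]_N + [p]_N − [ξ_1]_N + [M_w]_N = −(0) + (0) − (0) + (-1) = -1
Net dimensions [M⁴ L⁻¹ T Θ³ N⁻¹] ≠ [1] — not dimensionless.

no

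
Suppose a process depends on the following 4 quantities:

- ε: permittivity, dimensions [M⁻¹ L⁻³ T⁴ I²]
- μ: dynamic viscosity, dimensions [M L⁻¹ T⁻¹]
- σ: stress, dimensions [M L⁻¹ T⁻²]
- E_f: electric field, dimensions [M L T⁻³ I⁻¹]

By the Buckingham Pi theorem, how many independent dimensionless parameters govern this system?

There are 4 variables and 4 base dimensions (M, L, T, I).
The dimension matrix has rank 3 (less than 4: the dimension vectors are linearly dependent).
Independent dimensionless groups: 4 − 3 = 1.

1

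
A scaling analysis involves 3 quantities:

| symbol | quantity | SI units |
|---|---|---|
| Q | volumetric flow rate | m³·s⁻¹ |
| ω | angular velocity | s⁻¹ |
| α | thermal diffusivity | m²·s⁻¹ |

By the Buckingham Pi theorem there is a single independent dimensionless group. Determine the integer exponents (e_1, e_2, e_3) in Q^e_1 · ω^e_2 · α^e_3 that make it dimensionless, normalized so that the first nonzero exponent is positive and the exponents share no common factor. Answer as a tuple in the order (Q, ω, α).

L: e_1·(3) + e_2·(0) + e_3·(2) = 0
T: e_1·(-1) + e_2·(-1) + e_3·(-1) = 0
Solving this homogeneous linear system for the smallest-integer solution (first nonzero entry positive) gives (2, 1, -3).

(2, 1, -3)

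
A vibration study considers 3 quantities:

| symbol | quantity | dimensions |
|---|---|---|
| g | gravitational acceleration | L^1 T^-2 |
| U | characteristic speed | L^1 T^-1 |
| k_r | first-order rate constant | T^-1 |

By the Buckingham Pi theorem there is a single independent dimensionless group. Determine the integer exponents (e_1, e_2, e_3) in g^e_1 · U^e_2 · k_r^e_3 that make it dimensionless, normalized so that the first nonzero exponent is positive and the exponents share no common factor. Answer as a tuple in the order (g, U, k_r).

(1, -1, -1)

L: e_1·(1) + e_2·(1) + e_3·(0) = 0
T: e_1·(-2) + e_2·(-1) + e_3·(-1) = 0
Solving this homogeneous linear system for the smallest-integer solution (first nonzero entry positive) gives (1, -1, -1).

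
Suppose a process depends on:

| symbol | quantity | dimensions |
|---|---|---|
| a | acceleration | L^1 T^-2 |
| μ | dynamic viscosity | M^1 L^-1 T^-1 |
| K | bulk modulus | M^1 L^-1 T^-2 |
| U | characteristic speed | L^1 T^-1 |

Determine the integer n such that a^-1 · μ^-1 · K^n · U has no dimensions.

1

Balance the M exponent: (1)·n from K, plus −(0) − (1) + (0) = -1 from the rest, must sum to zero.
n − 1 = 0, so n = 1.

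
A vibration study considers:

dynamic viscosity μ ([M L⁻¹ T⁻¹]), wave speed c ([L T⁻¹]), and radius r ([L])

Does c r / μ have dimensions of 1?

Sum the exponent of each base dimension across the product:
  M: −[μ]_M + [c]_M + [r]_M = −(1) + (0) + (0) = -1
  L: −[μ]_L + [c]_L + [r]_L = −(-1) + (1) + (1) = 3
  T: −[μ]_T + [c]_T + [r]_T = −(-1) + (-1) + (0) = 0
Net dimensions [M⁻¹ L³] ≠ [1] — not dimensionless.

no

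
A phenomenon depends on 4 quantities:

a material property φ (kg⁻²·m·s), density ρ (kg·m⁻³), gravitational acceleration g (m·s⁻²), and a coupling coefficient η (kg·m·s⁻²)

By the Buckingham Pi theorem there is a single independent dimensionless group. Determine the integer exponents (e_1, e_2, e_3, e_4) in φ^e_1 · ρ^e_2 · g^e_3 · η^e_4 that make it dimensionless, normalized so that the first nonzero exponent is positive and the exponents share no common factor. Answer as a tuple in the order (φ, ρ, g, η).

(2, 1, -2, 3)

M: e_1·(-2) + e_2·(1) + e_3·(0) + e_4·(1) = 0
L: e_1·(1) + e_2·(-3) + e_3·(1) + e_4·(1) = 0
T: e_1·(1) + e_2·(0) + e_3·(-2) + e_4·(-2) = 0
Solving this homogeneous linear system for the smallest-integer solution (first nonzero entry positive) gives (2, 1, -2, 3).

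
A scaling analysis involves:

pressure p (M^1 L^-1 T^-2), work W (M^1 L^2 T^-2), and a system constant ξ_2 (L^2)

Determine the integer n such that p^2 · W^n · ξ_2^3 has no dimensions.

-2

Balance the M exponent: (1)·n from W, plus 2·(1) + 3·(0) = 2 from the rest, must sum to zero.
n + 2 = 0, so n = -2.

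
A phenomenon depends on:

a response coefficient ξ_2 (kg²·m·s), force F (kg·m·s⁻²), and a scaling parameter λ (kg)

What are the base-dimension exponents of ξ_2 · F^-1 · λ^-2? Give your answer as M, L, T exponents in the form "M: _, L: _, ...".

Collect each base-dimension exponent across the product:
  M: (2) − (1) − 2·(1) = -1
  L: (1) − (1) − 2·(0) = 0
  T: (1) − (-2) − 2·(0) = 3
So the dimensions are [M⁻¹ T³].

M: -1, L: 0, T: 3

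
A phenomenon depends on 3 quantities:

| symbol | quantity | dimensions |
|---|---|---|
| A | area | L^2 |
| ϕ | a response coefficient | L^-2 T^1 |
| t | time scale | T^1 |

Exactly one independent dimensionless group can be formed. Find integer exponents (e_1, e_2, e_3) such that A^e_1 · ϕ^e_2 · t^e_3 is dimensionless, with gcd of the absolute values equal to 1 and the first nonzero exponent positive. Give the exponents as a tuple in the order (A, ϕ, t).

(1, 1, -1)

L: e_1·(2) + e_2·(-2) + e_3·(0) = 0
T: e_1·(0) + e_2·(1) + e_3·(1) = 0
Solving this homogeneous linear system for the smallest-integer solution (first nonzero entry positive) gives (1, 1, -1).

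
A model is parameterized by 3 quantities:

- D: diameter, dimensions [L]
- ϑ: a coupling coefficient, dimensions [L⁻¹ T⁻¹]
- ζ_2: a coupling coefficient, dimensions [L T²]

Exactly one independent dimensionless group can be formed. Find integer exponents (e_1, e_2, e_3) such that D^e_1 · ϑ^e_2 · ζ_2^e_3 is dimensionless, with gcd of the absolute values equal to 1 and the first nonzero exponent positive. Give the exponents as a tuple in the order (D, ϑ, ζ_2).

L: e_1·(1) + e_2·(-1) + e_3·(1) = 0
T: e_1·(0) + e_2·(-1) + e_3·(2) = 0
Solving this homogeneous linear system for the smallest-integer solution (first nonzero entry positive) gives (1, 2, 1).

(1, 2, 1)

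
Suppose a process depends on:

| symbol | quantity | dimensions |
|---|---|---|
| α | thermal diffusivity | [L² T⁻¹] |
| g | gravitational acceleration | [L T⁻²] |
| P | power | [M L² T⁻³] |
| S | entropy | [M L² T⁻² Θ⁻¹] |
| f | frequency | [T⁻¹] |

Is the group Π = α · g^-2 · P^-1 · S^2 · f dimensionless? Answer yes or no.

Sum the exponent of each base dimension across the product:
  M: [α]_M − 2·[g]_M − [P]_M + 2·[S]_M + [f]_M = (0) − 2·(0) − (1) + 2·(1) + (0) = 1
  L: [α]_L − 2·[g]_L − [P]_L + 2·[S]_L + [f]_L = (2) − 2·(1) − (2) + 2·(2) + (0) = 2
  T: [α]_T − 2·[g]_T − [P]_T + 2·[S]_T + [f]_T = (-1) − 2·(-2) − (-3) + 2·(-2) + (-1) = 1
  Θ: [α]_Θ − 2·[g]_Θ − [P]_Θ + 2·[S]_Θ + [f]_Θ = (0) − 2·(0) − (0) + 2·(-1) + (0) = -2
Net dimensions [M L² T Θ⁻²] ≠ [1] — not dimensionless.

no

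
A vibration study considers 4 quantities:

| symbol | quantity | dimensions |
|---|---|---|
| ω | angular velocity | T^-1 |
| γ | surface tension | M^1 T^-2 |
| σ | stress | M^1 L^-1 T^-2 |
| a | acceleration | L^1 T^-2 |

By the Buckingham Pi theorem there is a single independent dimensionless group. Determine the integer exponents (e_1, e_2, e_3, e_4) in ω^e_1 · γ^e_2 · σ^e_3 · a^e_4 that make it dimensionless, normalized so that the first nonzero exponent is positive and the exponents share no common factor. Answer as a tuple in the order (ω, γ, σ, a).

M: e_1·(0) + e_2·(1) + e_3·(1) + e_4·(0) = 0
L: e_1·(0) + e_2·(0) + e_3·(-1) + e_4·(1) = 0
T: e_1·(-1) + e_2·(-2) + e_3·(-2) + e_4·(-2) = 0
Solving this homogeneous linear system for the smallest-integer solution (first nonzero entry positive) gives (2, 1, -1, -1).

(2, 1, -1, -1)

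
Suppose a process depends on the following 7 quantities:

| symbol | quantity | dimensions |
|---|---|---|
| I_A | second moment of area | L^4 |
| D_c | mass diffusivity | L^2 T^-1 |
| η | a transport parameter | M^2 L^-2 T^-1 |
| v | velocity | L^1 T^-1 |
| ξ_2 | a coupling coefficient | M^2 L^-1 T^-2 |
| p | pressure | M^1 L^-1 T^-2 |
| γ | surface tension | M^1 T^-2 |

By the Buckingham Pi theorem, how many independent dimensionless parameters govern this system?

There are 7 variables and 3 base dimensions (M, L, T).
The dimension matrix has rank 3.
Independent dimensionless groups: 7 − 3 = 4.

4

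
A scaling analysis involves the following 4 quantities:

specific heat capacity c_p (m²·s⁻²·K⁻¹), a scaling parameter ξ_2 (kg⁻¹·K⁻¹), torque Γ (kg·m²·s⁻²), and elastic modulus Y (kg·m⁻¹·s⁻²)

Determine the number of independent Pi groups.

1

There are 4 variables and 4 base dimensions (M, L, T, Θ).
The dimension matrix has rank 3 (less than 4: the dimension vectors are linearly dependent).
Independent dimensionless groups: 4 − 3 = 1.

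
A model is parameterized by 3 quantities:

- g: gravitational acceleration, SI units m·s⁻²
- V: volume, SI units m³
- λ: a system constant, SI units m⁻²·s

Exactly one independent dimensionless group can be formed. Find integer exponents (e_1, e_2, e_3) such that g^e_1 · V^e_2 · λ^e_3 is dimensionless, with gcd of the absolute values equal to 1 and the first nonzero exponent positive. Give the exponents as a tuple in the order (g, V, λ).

L: e_1·(1) + e_2·(3) + e_3·(-2) = 0
T: e_1·(-2) + e_2·(0) + e_3·(1) = 0
Solving this homogeneous linear system for the smallest-integer solution (first nonzero entry positive) gives (1, 1, 2).

(1, 1, 2)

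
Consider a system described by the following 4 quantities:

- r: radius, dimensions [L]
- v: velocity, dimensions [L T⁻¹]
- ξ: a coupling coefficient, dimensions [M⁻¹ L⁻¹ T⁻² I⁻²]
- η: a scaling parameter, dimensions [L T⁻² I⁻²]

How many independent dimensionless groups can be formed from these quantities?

0

There are 4 variables and 4 base dimensions (M, L, T, I).
The dimension matrix has rank 4.
Independent dimensionless groups: 4 − 4 = 0.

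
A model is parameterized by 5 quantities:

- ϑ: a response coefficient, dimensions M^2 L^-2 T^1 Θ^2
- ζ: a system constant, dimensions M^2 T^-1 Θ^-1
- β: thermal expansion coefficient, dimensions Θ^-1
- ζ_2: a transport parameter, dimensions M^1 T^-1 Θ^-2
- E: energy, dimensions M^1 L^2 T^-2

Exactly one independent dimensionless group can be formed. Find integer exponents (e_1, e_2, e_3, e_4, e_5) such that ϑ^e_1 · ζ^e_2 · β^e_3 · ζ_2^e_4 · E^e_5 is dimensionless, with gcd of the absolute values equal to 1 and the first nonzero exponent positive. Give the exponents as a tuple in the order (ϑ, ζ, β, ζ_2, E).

M: e_1·(2) + e_2·(2) + e_3·(0) + e_4·(1) + e_5·(1) = 0
L: e_1·(-2) + e_2·(0) + e_3·(0) + e_4·(0) + e_5·(2) = 0
T: e_1·(1) + e_2·(-1) + e_3·(0) + e_4·(-1) + e_5·(-2) = 0
Θ: e_1·(2) + e_2·(-1) + e_3·(-1) + e_4·(-2) + e_5·(0) = 0
Solving this homogeneous linear system for the smallest-integer solution (first nonzero entry positive) gives (1, -2, 2, 1, 1).

(1, -2, 2, 1, 1)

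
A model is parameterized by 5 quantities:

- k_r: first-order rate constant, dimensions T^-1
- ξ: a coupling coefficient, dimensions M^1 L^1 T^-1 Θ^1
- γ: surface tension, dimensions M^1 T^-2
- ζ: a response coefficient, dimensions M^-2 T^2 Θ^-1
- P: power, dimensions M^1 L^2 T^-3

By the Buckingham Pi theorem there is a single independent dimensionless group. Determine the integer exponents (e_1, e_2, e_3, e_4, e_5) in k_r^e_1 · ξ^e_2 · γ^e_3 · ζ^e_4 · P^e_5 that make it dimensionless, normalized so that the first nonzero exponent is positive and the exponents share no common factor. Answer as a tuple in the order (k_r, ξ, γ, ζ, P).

M: e_1·(0) + e_2·(1) + e_3·(1) + e_4·(-2) + e_5·(1) = 0
L: e_1·(0) + e_2·(1) + e_3·(0) + e_4·(0) + e_5·(2) = 0
T: e_1·(-1) + e_2·(-1) + e_3·(-2) + e_4·(2) + e_5·(-3) = 0
Θ: e_1·(0) + e_2·(1) + e_3·(0) + e_4·(-1) + e_5·(0) = 0
Solving this homogeneous linear system for the smallest-integer solution (first nonzero entry positive) gives (1, -2, -3, -2, 1).

(1, -2, -3, -2, 1)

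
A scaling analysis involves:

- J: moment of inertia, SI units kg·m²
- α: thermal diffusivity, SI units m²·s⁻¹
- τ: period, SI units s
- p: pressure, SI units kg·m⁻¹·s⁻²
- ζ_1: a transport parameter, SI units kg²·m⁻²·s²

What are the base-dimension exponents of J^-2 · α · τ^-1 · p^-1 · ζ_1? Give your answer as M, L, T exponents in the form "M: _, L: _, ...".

Collect each base-dimension exponent across the product:
  M: −2·(1) + (0) − (0) − (1) + (2) = -1
  L: −2·(2) + (2) − (0) − (-1) + (-2) = -3
  T: −2·(0) + (-1) − (1) − (-2) + (2) = 2
So the dimensions are [M⁻¹ L⁻³ T²].

M: -1, L: -3, T: 2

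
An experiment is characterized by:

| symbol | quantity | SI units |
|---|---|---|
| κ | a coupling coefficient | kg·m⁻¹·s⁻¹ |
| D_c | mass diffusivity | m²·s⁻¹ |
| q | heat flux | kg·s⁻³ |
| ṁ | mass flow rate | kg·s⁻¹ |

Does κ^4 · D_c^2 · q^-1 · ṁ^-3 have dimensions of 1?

Sum the exponent of each base dimension across the product:
  M: 4·[κ]_M + 2·[D_c]_M − [q]_M − 3·[ṁ]_M = 4·(1) + 2·(0) − (1) − 3·(1) = 0
  L: 4·[κ]_L + 2·[D_c]_L − [q]_L − 3·[ṁ]_L = 4·(-1) + 2·(2) − (0) − 3·(0) = 0
  T: 4·[κ]_T + 2·[D_c]_T − [q]_T − 3·[ṁ]_T = 4·(-1) + 2·(-1) − (-3) − 3·(-1) = 0
All base exponents vanish — dimensionless.

yes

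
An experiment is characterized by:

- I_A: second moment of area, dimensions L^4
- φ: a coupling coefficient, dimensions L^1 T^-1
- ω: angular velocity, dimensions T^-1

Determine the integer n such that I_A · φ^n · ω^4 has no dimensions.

-4

Balance the L exponent: (1)·n from φ, plus (4) + 4·(0) = 4 from the rest, must sum to zero.
n + 4 = 0, so n = -4.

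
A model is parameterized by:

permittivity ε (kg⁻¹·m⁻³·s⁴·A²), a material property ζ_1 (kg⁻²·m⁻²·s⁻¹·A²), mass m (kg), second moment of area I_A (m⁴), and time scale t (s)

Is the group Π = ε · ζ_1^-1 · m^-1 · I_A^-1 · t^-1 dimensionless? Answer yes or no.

no

Sum the exponent of each base dimension across the product:
  M: [ε]_M − [ζ_1]_M − [m]_M − [I_A]_M − [t]_M = (-1) − (-2) − (1) − (0) − (0) = 0
  L: [ε]_L − [ζ_1]_L − [m]_L − [I_A]_L − [t]_L = (-3) − (-2) − (0) − (4) − (0) = -5
  T: [ε]_T − [ζ_1]_T − [m]_T − [I_A]_T − [t]_T = (4) − (-1) − (0) − (0) − (1) = 4
  I: [ε]_I − [ζ_1]_I − [m]_I − [I_A]_I − [t]_I = (2) − (2) − (0) − (0) − (0) = 0
Net dimensions [L⁻⁵ T⁴] ≠ [1] — not dimensionless.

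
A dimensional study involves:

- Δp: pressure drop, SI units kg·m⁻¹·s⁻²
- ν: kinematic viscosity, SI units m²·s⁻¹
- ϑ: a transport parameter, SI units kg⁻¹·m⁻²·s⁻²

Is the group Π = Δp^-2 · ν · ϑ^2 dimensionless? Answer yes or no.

Sum the exponent of each base dimension across the product:
  M: −2·[Δp]_M + [ν]_M + 2·[ϑ]_M = −2·(1) + (0) + 2·(-1) = -4
  L: −2·[Δp]_L + [ν]_L + 2·[ϑ]_L = −2·(-1) + (2) + 2·(-2) = 0
  T: −2·[Δp]_T + [ν]_T + 2·[ϑ]_T = −2·(-2) + (-1) + 2·(-2) = -1
Net dimensions [M⁻⁴ T⁻¹] ≠ [1] — not dimensionless.

no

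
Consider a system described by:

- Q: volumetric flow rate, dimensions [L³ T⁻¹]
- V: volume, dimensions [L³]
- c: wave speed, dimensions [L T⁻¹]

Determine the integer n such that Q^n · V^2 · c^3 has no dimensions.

Balance the L exponent: (3)·n from Q, plus 2·(3) + 3·(1) = 9 from the rest, must sum to zero.
3n + 9 = 0, so n = -3.

-3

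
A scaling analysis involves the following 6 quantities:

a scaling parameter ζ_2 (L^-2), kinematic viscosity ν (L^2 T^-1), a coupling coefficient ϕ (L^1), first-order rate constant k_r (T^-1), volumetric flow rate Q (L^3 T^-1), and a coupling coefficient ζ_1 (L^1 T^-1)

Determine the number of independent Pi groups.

4

There are 6 variables and 2 base dimensions (L, T).
The dimension matrix has rank 2.
Independent dimensionless groups: 6 − 2 = 4.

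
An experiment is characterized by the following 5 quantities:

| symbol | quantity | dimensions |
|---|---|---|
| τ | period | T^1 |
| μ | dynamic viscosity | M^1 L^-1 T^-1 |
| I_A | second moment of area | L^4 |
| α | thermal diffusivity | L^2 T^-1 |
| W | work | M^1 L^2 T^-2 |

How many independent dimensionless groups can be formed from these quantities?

There are 5 variables and 3 base dimensions (M, L, T).
The dimension matrix has rank 3.
Independent dimensionless groups: 5 − 3 = 2.

2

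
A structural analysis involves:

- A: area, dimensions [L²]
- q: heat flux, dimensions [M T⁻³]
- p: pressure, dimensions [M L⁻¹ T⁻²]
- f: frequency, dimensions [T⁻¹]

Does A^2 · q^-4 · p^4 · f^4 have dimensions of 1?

yes

Sum the exponent of each base dimension across the product:
  M: 2·[A]_M − 4·[q]_M + 4·[p]_M + 4·[f]_M = 2·(0) − 4·(1) + 4·(1) + 4·(0) = 0
  L: 2·[A]_L − 4·[q]_L + 4·[p]_L + 4·[f]_L = 2·(2) − 4·(0) + 4·(-1) + 4·(0) = 0
  T: 2·[A]_T − 4·[q]_T + 4·[p]_T + 4·[f]_T = 2·(0) − 4·(-3) + 4·(-2) + 4·(-1) = 0
All base exponents vanish — dimensionless.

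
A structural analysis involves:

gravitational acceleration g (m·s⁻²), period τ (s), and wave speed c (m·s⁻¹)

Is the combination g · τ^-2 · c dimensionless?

no

Sum the exponent of each base dimension across the product:
  L: [g]_L − 2·[τ]_L + [c]_L = (1) − 2·(0) + (1) = 2
  T: [g]_T − 2·[τ]_T + [c]_T = (-2) − 2·(1) + (-1) = -5
Net dimensions [L² T⁻⁵] ≠ [1] — not dimensionless.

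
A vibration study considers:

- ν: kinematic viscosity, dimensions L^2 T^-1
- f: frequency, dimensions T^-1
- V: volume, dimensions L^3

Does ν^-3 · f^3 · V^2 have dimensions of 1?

yes

Sum the exponent of each base dimension across the product:
  M: −3·[ν]_M + 3·[f]_M + 2·[V]_M = −3·(0) + 3·(0) + 2·(0) = 0
  L: −3·[ν]_L + 3·[f]_L + 2·[V]_L = −3·(2) + 3·(0) + 2·(3) = 0
  T: −3·[ν]_T + 3·[f]_T + 2·[V]_T = −3·(-1) + 3·(-1) + 2·(0) = 0
All base exponents vanish — dimensionless.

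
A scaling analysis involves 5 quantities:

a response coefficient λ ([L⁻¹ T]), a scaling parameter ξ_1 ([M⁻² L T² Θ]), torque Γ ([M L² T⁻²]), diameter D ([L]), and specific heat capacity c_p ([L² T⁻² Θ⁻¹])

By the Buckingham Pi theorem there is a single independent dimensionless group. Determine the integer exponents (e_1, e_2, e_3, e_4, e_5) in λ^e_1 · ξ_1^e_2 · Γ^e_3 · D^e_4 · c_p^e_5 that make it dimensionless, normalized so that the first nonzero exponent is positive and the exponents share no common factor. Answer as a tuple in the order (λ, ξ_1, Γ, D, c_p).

M: e_1·(0) + e_2·(-2) + e_3·(1) + e_4·(0) + e_5·(0) = 0
L: e_1·(-1) + e_2·(1) + e_3·(2) + e_4·(1) + e_5·(2) = 0
T: e_1·(1) + e_2·(2) + e_3·(-2) + e_4·(0) + e_5·(-2) = 0
Θ: e_1·(0) + e_2·(1) + e_3·(0) + e_4·(0) + e_5·(-1) = 0
Solving this homogeneous linear system for the smallest-integer solution (first nonzero entry positive) gives (4, 1, 2, -3, 1).

(4, 1, 2, -3, 1)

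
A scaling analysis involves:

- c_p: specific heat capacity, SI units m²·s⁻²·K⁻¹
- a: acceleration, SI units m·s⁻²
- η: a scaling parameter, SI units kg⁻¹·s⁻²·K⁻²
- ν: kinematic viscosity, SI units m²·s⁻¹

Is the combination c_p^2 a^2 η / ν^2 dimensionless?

Sum the exponent of each base dimension across the product:
  M: 2·[c_p]_M + 2·[a]_M + [η]_M − 2·[ν]_M = 2·(0) + 2·(0) + (-1) − 2·(0) = -1
  L: 2·[c_p]_L + 2·[a]_L + [η]_L − 2·[ν]_L = 2·(2) + 2·(1) + (0) − 2·(2) = 2
  T: 2·[c_p]_T + 2·[a]_T + [η]_T − 2·[ν]_T = 2·(-2) + 2·(-2) + (-2) − 2·(-1) = -8
  Θ: 2·[c_p]_Θ + 2·[a]_Θ + [η]_Θ − 2·[ν]_Θ = 2·(-1) + 2·(0) + (-2) − 2·(0) = -4
Net dimensions [M⁻¹ L² T⁻⁸ Θ⁻⁴] ≠ [1] — not dimensionless.

no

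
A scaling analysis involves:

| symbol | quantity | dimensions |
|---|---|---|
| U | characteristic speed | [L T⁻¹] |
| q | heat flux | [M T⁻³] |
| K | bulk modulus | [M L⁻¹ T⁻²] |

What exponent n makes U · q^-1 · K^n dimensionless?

Balance the M exponent: (1)·n from K, plus (0) − (1) = -1 from the rest, must sum to zero.
n − 1 = 0, so n = 1.

1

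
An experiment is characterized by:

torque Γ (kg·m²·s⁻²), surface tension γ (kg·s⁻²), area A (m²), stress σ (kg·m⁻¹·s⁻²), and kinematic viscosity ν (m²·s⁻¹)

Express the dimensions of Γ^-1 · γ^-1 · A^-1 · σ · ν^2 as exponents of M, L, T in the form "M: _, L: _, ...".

Collect each base-dimension exponent across the product:
  M: −(1) − (1) − (0) + (1) + 2·(0) = -1
  L: −(2) − (0) − (2) + (-1) + 2·(2) = -1
  T: −(-2) − (-2) − (0) + (-2) + 2·(-1) = 0
So the dimensions are [M⁻¹ L⁻¹].

M: -1, L: -1, T: 0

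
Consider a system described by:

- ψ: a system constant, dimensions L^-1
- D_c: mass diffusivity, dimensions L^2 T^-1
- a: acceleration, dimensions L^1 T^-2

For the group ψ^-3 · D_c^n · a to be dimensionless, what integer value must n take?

-2

Balance the L exponent: (2)·n from D_c, plus −3·(-1) + (1) = 4 from the rest, must sum to zero.
2n + 4 = 0, so n = -2.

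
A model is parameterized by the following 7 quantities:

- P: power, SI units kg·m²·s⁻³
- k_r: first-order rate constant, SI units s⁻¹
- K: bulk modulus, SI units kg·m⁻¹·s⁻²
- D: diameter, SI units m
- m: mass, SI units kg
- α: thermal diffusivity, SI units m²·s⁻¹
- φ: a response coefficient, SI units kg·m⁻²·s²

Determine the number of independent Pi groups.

There are 7 variables and 3 base dimensions (M, L, T).
The dimension matrix has rank 3.
Independent dimensionless groups: 7 − 3 = 4.

4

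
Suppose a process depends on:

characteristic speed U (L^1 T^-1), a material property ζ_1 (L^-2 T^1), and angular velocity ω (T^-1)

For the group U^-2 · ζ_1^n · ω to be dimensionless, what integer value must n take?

-1

Balance the L exponent: (-2)·n from ζ_1, plus −2·(1) + (0) = -2 from the rest, must sum to zero.
-2n − 2 = 0, so n = -1.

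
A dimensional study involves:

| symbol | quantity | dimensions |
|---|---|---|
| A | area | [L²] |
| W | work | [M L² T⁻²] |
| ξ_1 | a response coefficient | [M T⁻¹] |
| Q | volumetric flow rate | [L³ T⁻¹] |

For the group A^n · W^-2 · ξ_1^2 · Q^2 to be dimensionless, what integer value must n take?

Balance the L exponent: (2)·n from A, plus −2·(2) + 2·(0) + 2·(3) = 2 from the rest, must sum to zero.
2n + 2 = 0, so n = -1.

-1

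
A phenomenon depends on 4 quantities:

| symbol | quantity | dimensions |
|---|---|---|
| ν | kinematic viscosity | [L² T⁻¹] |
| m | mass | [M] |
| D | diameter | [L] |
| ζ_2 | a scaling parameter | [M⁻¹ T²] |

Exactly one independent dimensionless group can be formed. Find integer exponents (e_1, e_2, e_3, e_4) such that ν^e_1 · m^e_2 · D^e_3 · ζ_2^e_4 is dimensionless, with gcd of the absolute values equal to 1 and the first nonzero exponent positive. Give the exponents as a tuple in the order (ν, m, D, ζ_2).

M: e_1·(0) + e_2·(1) + e_3·(0) + e_4·(-1) = 0
L: e_1·(2) + e_2·(0) + e_3·(1) + e_4·(0) = 0
T: e_1·(-1) + e_2·(0) + e_3·(0) + e_4·(2) = 0
Solving this homogeneous linear system for the smallest-integer solution (first nonzero entry positive) gives (2, 1, -4, 1).

(2, 1, -4, 1)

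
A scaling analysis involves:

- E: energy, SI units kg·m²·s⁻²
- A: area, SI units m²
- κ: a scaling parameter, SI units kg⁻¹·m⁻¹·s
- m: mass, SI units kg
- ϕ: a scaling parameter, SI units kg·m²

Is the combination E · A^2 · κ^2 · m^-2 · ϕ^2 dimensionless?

Sum the exponent of each base dimension across the product:
  M: [E]_M + 2·[A]_M + 2·[κ]_M − 2·[m]_M + 2·[ϕ]_M = (1) + 2·(0) + 2·(-1) − 2·(1) + 2·(1) = -1
  L: [E]_L + 2·[A]_L + 2·[κ]_L − 2·[m]_L + 2·[ϕ]_L = (2) + 2·(2) + 2·(-1) − 2·(0) + 2·(2) = 8
  T: [E]_T + 2·[A]_T + 2·[κ]_T − 2·[m]_T + 2·[ϕ]_T = (-2) + 2·(0) + 2·(1) − 2·(0) + 2·(0) = 0
Net dimensions [M⁻¹ L⁸] ≠ [1] — not dimensionless.

no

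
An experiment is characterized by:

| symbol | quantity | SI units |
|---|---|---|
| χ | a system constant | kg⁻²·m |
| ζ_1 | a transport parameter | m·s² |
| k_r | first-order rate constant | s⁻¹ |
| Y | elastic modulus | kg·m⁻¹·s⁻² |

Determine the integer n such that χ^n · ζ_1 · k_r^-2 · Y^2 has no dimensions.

1

Balance the M exponent: (-2)·n from χ, plus (0) − 2·(0) + 2·(1) = 2 from the rest, must sum to zero.
-2n + 2 = 0, so n = 1.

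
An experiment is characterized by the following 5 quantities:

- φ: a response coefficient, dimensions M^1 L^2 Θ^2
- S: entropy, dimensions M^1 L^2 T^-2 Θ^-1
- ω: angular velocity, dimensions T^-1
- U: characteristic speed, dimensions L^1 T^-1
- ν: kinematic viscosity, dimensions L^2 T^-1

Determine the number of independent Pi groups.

1

There are 5 variables and 4 base dimensions (M, L, T, Θ).
The dimension matrix has rank 4.
Independent dimensionless groups: 5 − 4 = 1.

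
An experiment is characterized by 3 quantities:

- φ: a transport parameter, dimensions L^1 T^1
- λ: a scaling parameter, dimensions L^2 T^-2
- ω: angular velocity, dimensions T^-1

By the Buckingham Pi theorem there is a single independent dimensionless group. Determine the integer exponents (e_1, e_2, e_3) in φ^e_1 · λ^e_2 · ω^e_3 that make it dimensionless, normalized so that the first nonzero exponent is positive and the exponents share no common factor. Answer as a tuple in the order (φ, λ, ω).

L: e_1·(1) + e_2·(2) + e_3·(0) = 0
T: e_1·(1) + e_2·(-2) + e_3·(-1) = 0
Solving this homogeneous linear system for the smallest-integer solution (first nonzero entry positive) gives (2, -1, 4).

(2, -1, 4)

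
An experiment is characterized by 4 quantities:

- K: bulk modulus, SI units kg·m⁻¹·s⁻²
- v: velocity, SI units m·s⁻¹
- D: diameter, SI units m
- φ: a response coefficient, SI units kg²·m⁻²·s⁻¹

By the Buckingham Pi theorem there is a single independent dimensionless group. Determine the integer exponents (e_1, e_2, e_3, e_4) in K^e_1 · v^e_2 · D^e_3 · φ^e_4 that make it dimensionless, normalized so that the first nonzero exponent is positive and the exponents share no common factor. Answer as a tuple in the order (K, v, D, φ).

M: e_1·(1) + e_2·(0) + e_3·(0) + e_4·(2) = 0
L: e_1·(-1) + e_2·(1) + e_3·(1) + e_4·(-2) = 0
T: e_1·(-2) + e_2·(-1) + e_3·(0) + e_4·(-1) = 0
Solving this homogeneous linear system for the smallest-integer solution (first nonzero entry positive) gives (2, -3, 3, -1).

(2, -3, 3, -1)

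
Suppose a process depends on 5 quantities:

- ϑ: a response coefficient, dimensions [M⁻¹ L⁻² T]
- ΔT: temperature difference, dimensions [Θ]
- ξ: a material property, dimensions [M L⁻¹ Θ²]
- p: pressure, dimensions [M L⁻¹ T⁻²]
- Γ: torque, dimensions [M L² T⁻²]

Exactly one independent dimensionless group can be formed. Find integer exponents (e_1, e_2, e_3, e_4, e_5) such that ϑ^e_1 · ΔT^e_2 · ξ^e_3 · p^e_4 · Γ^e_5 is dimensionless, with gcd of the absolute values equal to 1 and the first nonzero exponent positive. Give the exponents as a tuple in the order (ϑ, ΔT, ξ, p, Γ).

M: e_1·(-1) + e_2·(0) + e_3·(1) + e_4·(1) + e_5·(1) = 0
L: e_1·(-2) + e_2·(0) + e_3·(-1) + e_4·(-1) + e_5·(2) = 0
T: e_1·(1) + e_2·(0) + e_3·(0) + e_4·(-2) + e_5·(-2) = 0
Θ: e_1·(0) + e_2·(1) + e_3·(2) + e_4·(0) + e_5·(0) = 0
Solving this homogeneous linear system for the smallest-integer solution (first nonzero entry positive) gives (2, -2, 1, -1, 2).

(2, -2, 1, -1, 2)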